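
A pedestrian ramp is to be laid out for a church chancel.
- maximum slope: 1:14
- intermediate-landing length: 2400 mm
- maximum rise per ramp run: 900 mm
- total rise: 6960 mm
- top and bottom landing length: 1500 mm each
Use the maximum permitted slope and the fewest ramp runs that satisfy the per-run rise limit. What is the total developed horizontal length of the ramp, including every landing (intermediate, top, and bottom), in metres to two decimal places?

⌈6960/900⌉ = 8 ramp runs. That means 7 intermediate landings.
Ramp run (horizontal) at 1:14: 6960 × 14 = 97440 mm.
Intermediate landings: 7 × 2400 = 16800 mm.
Top and bottom landings: 2 × 1500 = 3000 mm.
Total = 97440 + 16800 + 3000 = 117240 mm.
= 117.24 m.

117.24 m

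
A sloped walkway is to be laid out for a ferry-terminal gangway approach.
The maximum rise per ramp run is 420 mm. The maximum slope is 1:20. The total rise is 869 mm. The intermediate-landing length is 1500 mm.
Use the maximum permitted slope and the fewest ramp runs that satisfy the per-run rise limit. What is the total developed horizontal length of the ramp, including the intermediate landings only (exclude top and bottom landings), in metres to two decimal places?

20.38 m

869 / 420 = 2.069 → round up to 3 ramp runs. That means 2 intermediate landings.
Ramp run (horizontal) at 1:20: 869 × 20 = 17380 mm.
2 intermediate landings contribute 2 × 1500 = 3000 mm.
Developed length = 17380 + 3000 = 20380 mm.
= 20.38 m.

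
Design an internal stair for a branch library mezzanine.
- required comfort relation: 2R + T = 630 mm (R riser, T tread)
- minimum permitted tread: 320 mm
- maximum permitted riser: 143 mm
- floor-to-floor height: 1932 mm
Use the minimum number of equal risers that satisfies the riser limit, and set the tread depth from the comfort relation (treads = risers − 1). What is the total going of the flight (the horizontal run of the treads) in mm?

4602 mm

1932 / 143 = 13.51, so 14 risers are needed.
Each riser is 1932/14 = 138 mm (≤ 143 mm).
Tread T = 630 − 2 × 138 = 354 mm (≥ 320 mm).
Treads = 14 − 1 = 13; going = 13 × 354 = 4602 mm.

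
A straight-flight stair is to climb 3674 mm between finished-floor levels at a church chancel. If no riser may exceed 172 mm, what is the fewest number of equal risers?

22 risers

At most 172 each: 3674/172 = 21.36, giving 22 risers.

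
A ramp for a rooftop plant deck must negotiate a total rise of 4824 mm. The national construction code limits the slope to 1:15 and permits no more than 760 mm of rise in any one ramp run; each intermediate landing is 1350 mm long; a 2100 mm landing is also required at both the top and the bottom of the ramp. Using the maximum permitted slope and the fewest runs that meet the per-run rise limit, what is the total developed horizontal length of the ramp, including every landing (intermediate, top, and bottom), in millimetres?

4824 / 760 = 6.347 → round up to 7 ramp runs. That means 6 intermediate landings.
Horizontal run for 4824 mm of rise at 1:15 is 4824 × 15 = 72360 mm.
Intermediate landings: 6 × 1350 = 8100 mm.
Top and bottom landings: 2 × 2100 = 4200 mm.
Total = 72360 + 8100 + 4200 = 84660 mm.

84660 mm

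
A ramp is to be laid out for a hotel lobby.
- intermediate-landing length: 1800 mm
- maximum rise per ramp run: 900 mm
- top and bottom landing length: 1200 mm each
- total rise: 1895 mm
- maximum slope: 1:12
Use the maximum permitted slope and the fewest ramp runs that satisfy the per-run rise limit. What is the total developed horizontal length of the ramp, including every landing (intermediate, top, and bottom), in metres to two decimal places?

1895 / 900 = 2.11, so 3 ramp runs are needed. That means 2 intermediate landings.
Ramp run (horizontal) at 1:12: 1895 × 12 = 22740 mm.
2 intermediate landings contribute 2 × 1800 = 3600 mm.
Top and bottom landings: 2 × 1200 = 2400 mm.
Total = 22740 + 3600 + 2400 = 28740 mm.
= 28.74 m.

28.74 m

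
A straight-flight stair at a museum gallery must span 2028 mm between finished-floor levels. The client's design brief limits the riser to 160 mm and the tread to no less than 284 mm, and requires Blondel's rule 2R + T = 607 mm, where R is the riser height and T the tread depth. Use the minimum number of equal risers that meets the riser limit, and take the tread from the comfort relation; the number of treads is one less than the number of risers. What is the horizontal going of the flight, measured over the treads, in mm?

At most 160 each: 2028/160 = 12.68, giving 13 risers.
Each riser is 2028/13 = 156 mm (≤ 160 mm).
From 2R + T = 607: T = 607 − 312 = 295 mm.
13 risers give 12 treads; going = 12 × 295 = 3540 mm.

3540 mm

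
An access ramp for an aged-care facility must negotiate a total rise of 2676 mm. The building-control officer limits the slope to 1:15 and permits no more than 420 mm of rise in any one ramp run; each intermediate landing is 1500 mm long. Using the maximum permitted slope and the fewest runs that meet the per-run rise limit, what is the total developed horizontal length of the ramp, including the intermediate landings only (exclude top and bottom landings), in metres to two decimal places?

2676 / 420 = 6.37, so 7 ramp runs are needed. That means 6 intermediate landings.
Horizontal run for 2676 mm of rise at 1:15 is 2676 × 15 = 40140 mm.
Intermediate landings: 6 × 1500 = 9000 mm.
Developed length = 40140 + 9000 = 49140 mm.
= 49.14 m.

49.14 m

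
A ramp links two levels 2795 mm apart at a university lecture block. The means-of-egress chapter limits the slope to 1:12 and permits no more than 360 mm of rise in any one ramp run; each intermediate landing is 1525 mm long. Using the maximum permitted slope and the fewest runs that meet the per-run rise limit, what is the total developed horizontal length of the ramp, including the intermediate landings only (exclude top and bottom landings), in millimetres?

2795 / 360 = 7.764 → round up to 8 ramp runs. That means 7 intermediate landings.
Ramp run (horizontal) at 1:12: 2795 × 12 = 33540 mm.
7 intermediate landings contribute 7 × 1525 = 10675 mm.
Developed length = 33540 + 10675 = 44215 mm.

44215 mm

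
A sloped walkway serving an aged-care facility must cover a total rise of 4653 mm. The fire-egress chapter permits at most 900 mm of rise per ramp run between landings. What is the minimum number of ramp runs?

⌈4653/900⌉ = 6 ramp runs.

6 runs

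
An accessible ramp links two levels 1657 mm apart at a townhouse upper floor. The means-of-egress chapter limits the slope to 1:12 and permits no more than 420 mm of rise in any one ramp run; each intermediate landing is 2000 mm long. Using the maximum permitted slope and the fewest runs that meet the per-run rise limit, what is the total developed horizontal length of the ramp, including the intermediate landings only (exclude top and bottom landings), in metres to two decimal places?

1657 / 420 = 3.95, so 4 ramp runs are needed. That means 3 intermediate landings.
Ramp run (horizontal) at 1:12: 1657 × 12 = 19884 mm.
3 intermediate landings contribute 3 × 2000 = 6000 mm.
Developed length = 19884 + 6000 = 25884 mm.
= 25.88 m.

25.88 m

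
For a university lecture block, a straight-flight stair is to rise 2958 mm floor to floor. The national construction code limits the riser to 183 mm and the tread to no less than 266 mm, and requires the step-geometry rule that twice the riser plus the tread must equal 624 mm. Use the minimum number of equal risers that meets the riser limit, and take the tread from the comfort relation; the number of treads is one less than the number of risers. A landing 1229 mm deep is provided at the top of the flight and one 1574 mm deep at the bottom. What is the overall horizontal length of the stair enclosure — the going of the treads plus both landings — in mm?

7219 mm

At most 183 each: 2958/183 = 16.16, giving 17 risers.
Riser R = 2958 / 17 = 174 mm, within the 183 mm limit.
T = 624 − 2·174 = 276 mm, which satisfies the 266 mm minimum.
Treads = 17 − 1 = 16; going = 16 × 276 = 4416 mm.
Add landings: 4416 + 1229 + 1574 = 7219 mm.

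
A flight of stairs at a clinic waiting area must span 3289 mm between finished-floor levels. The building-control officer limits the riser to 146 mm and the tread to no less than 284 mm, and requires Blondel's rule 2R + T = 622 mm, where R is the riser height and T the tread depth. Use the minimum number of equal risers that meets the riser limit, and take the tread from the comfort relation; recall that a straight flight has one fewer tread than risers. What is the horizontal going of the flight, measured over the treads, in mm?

7392 mm

At most 146 each: 3289/146 = 22.53, giving 23 risers.
Riser R = 3289 / 23 = 143 mm, within the 146 mm limit.
Tread T = 622 − 2 × 143 = 336 mm (≥ 284 mm).
Treads = 23 − 1 = 22; going = 22 × 336 = 7392 mm.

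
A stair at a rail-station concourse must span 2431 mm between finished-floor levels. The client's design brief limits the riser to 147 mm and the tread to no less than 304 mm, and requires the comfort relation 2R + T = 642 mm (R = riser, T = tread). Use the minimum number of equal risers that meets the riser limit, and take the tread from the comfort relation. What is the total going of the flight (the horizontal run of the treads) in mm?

2431 / 147 = 16.537 → round up to 17 risers.
Each riser is 2431/17 = 143 mm (≤ 147 mm).
Tread T = 642 − 2 × 143 = 356 mm (≥ 304 mm).
17 risers give 16 treads; going = 16 × 356 = 5696 mm.

5696 mm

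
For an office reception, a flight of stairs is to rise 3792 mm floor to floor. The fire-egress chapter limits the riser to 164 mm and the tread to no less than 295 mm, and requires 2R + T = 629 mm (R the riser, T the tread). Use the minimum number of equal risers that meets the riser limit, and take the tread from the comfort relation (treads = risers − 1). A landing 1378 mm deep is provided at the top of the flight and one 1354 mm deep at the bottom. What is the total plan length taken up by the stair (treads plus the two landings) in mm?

3792 / 164 = 23.12, so 24 risers are needed.
R = 3792 ÷ 24 = 158 mm.
T = 629 − 2·158 = 313 mm, which satisfies the 295 mm minimum.
24 risers give 23 treads; going = 23 × 313 = 7199 mm.
Enclosure = 7199 + 1378 + 1354 = 9931 mm.

9931 mm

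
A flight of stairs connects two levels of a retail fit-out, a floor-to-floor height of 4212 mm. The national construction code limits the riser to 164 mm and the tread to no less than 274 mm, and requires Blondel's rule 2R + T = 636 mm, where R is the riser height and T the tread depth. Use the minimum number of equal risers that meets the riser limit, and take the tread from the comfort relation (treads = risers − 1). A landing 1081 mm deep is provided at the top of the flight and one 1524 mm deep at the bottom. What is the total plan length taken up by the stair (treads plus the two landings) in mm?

10405 mm

4212 / 164 = 25.68, so 26 risers are needed.
Each riser is 4212/26 = 162 mm (≤ 164 mm).
Tread T = 636 − 2 × 162 = 312 mm (≥ 274 mm).
Treads = 26 − 1 = 25; going = 25 × 312 = 7800 mm.
Enclosure = 7800 + 1081 + 1524 = 10405 mm.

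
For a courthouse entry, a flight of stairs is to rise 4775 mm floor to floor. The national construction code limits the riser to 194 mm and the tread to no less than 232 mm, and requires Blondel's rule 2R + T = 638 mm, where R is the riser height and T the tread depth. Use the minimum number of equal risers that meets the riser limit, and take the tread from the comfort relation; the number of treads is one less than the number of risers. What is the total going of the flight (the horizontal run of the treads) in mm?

6144 mm

4775 / 194 = 24.613 → round up to 25 risers.
Each riser is 4775/25 = 191 mm (≤ 194 mm).
T = 638 − 2·191 = 256 mm, which satisfies the 232 mm minimum.
25 risers give 24 treads; going = 24 × 256 = 6144 mm.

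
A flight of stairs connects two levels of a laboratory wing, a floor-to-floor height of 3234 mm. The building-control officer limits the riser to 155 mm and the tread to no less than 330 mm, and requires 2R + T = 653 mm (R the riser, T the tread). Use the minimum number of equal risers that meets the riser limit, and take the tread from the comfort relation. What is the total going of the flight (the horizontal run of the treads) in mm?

3234 / 155 = 20.865 → round up to 21 risers.
Each riser is 3234/21 = 154 mm (≤ 155 mm).
Tread T = 653 − 2 × 154 = 345 mm (≥ 330 mm).
Treads = 21 − 1 = 20; going = 20 × 345 = 6900 mm.

6900 mm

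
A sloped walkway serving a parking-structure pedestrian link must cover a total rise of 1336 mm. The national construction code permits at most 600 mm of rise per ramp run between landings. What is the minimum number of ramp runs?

3 runs

1336 / 600 = 2.227 → round up to 3 ramp runs.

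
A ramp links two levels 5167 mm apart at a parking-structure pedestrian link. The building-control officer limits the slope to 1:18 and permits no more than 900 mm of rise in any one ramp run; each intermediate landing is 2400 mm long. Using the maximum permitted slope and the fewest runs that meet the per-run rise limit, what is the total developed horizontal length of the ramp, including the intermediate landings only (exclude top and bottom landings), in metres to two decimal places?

At most 900 each: 5167/900 = 5.74, giving 6 ramp runs. That means 5 intermediate landings.
Horizontal run for 5167 mm of rise at 1:18 is 5167 × 18 = 93006 mm.
5 intermediate landings contribute 5 × 2400 = 12000 mm.
Developed length = 93006 + 12000 = 105006 mm.
= 105.01 m.

105.01 m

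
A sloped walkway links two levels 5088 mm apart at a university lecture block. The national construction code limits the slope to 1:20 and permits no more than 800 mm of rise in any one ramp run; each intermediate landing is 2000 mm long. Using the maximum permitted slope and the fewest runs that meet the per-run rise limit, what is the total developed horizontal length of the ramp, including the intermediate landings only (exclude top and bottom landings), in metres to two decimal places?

113.76 m

⌈5088/800⌉ = 7 ramp runs. That means 6 intermediate landings.
Horizontal run for 5088 mm of rise at 1:20 is 5088 × 20 = 101760 mm.
6 intermediate landings contribute 6 × 2000 = 12000 mm.
Developed length = 101760 + 12000 = 113760 mm.
= 113.76 m.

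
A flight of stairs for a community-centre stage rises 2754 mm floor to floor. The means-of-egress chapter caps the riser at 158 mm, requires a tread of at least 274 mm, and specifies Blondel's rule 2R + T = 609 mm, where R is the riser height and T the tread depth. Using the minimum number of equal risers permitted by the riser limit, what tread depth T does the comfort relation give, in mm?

2754 / 158 = 17.43, so 18 risers are needed.
Riser R = 2754 / 18 = 153 mm, within the 158 mm limit.
Tread T = 609 − 2 × 153 = 303 mm (≥ 274 mm).

303 mm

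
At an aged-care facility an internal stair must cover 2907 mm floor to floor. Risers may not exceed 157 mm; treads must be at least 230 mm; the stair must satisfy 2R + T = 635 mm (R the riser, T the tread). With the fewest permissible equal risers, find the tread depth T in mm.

At most 157 each: 2907/157 = 18.52, giving 19 risers.
R = 2907 ÷ 19 = 153 mm.
From 2R + T = 635: T = 635 − 306 = 329 mm.

329 mm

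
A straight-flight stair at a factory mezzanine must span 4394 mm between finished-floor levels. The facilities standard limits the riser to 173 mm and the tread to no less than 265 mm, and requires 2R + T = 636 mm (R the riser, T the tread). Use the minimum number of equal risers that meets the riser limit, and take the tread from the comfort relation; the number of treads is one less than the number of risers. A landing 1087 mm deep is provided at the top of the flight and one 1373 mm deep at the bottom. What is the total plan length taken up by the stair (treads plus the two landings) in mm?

9910 mm

4394 / 173 = 25.40, so 26 risers are needed.
Riser R = 4394 / 26 = 169 mm, within the 173 mm limit.
Tread T = 636 − 2 × 169 = 298 mm (≥ 265 mm).
26 risers give 25 treads; going = 25 × 298 = 7450 mm.
Enclosure = 7450 + 1087 + 1373 = 9910 mm.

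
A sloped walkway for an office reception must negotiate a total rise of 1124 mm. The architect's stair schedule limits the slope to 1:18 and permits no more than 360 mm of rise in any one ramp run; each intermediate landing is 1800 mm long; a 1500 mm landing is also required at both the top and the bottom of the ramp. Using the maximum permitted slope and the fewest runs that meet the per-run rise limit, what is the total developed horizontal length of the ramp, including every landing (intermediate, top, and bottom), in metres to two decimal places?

28.63 m

1124 / 360 = 3.122 → round up to 4 ramp runs. That means 3 intermediate landings.
Horizontal run for 1124 mm of rise at 1:18 is 1124 × 18 = 20232 mm.
3 intermediate landings contribute 3 × 1800 = 5400 mm.
Top and bottom landings: 2 × 1500 = 3000 mm.
Total = 20232 + 5400 + 3000 = 28632 mm.
= 28.63 m.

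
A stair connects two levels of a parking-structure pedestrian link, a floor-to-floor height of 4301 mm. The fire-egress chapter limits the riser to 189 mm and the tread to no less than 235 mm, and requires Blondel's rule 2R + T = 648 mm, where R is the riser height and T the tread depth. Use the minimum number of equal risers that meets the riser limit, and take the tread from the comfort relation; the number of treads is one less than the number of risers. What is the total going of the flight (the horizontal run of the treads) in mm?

6028 mm

4301 / 189 = 22.757 → round up to 23 risers.
R = 4301 ÷ 23 = 187 mm.
From 2R + T = 648: T = 648 − 374 = 274 mm.
23 risers give 22 treads; going = 22 × 274 = 6028 mm.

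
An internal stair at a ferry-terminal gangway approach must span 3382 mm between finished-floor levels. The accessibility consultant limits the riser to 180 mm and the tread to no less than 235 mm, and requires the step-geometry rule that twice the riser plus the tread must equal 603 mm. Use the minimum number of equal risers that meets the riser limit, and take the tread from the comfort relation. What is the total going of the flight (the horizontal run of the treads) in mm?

At most 180 each: 3382/180 = 18.79, giving 19 risers.
Each riser is 3382/19 = 178 mm (≤ 180 mm).
Tread T = 603 − 2 × 178 = 247 mm (≥ 235 mm).
Treads = 19 − 1 = 18; going = 18 × 247 = 4446 mm.

4446 mm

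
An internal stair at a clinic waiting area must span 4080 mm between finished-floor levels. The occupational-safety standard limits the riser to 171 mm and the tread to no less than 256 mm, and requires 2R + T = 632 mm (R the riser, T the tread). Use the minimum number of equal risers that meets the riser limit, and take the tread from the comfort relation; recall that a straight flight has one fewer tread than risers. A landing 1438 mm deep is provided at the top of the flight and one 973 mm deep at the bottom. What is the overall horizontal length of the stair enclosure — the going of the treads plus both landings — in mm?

9127 mm

4080 / 171 = 23.86, so 24 risers are needed.
R = 4080 ÷ 24 = 170 mm.
T = 632 − 2·170 = 292 mm, which satisfies the 256 mm minimum.
Going = (24 − 1) × 292 = 6716 mm.
Enclosure = 6716 + 1438 + 973 = 9127 mm.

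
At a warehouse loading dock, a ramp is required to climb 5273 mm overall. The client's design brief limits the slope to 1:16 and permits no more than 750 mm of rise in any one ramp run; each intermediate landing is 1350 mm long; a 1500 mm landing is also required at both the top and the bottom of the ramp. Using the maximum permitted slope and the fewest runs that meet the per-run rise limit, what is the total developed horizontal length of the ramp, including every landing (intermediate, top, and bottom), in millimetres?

96818 mm

⌈5273/750⌉ = 8 ramp runs. That means 7 intermediate landings.
Ramp run (horizontal) at 1:16: 5273 × 16 = 84368 mm.
7 intermediate landings contribute 7 × 1350 = 9450 mm.
Top and bottom landings: 2 × 1500 = 3000 mm.
Total = 84368 + 9450 + 3000 = 96818 mm.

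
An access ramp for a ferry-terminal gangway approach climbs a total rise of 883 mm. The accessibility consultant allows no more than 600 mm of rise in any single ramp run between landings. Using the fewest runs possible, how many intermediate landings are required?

At most 600 each: 883/600 = 1.47, giving 2 ramp runs.
2 runs are separated by 1 intermediate landings.

1 intermediate landings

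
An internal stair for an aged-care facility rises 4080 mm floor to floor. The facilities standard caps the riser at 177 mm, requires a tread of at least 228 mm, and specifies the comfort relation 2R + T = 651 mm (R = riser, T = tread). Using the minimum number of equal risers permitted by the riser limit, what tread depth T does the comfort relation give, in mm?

4080 / 177 = 23.05, so 24 risers are needed.
R = 4080 ÷ 24 = 170 mm.
Tread T = 651 − 2 × 170 = 311 mm (≥ 228 mm).

311 mm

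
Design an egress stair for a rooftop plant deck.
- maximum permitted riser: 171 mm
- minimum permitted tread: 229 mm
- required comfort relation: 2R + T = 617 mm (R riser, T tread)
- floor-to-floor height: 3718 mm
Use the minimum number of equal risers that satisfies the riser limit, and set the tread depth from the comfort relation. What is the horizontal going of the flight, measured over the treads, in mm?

3718 / 171 = 21.74, so 22 risers are needed.
Each riser is 3718/22 = 169 mm (≤ 171 mm).
From 2R + T = 617: T = 617 − 338 = 279 mm.
Treads = 22 − 1 = 21; going = 21 × 279 = 5859 mm.

5859 mm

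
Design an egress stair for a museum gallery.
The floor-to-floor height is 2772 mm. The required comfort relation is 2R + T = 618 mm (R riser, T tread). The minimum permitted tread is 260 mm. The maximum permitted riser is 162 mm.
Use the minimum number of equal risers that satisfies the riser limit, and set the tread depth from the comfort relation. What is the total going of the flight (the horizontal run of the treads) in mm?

5270 mm

2772 / 162 = 17.11, so 18 risers are needed.
Each riser is 2772/18 = 154 mm (≤ 162 mm).
From 2R + T = 618: T = 618 − 308 = 310 mm.
Going = (18 − 1) × 310 = 5270 mm.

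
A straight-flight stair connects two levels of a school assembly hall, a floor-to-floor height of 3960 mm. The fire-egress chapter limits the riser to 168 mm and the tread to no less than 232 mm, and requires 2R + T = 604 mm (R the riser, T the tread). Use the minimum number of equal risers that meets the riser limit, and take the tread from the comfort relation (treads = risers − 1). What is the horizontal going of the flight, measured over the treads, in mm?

⌈3960/168⌉ = 24 risers.
Each riser is 3960/24 = 165 mm (≤ 168 mm).
Tread T = 604 − 2 × 165 = 274 mm (≥ 232 mm).
24 risers give 23 treads; going = 23 × 274 = 6302 mm.

6302 mm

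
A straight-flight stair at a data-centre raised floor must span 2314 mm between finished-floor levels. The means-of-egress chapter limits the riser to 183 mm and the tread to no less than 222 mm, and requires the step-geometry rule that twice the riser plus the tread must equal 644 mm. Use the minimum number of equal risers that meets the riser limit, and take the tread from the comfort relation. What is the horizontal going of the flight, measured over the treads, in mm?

3456 mm

At most 183 each: 2314/183 = 12.64, giving 13 risers.
Riser R = 2314 / 13 = 178 mm, within the 183 mm limit.
From 2R + T = 644: T = 644 − 356 = 288 mm.
13 risers give 12 treads; going = 12 × 288 = 3456 mm.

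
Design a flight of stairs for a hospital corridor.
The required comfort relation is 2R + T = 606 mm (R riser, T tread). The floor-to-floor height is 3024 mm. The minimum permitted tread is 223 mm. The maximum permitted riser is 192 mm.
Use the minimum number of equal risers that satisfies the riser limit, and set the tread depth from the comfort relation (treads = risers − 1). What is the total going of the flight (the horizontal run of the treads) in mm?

3420 mm

⌈3024/192⌉ = 16 risers.
R = 3024 ÷ 16 = 189 mm.
Tread T = 606 − 2 × 189 = 228 mm (≥ 223 mm).
Going = (16 − 1) × 228 = 3420 mm.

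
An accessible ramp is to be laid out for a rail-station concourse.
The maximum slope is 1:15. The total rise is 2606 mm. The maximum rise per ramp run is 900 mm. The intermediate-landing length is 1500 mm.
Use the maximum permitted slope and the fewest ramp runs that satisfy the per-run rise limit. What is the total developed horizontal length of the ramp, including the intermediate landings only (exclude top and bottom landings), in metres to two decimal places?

42.09 m

2606 / 900 = 2.896 → round up to 3 ramp runs. That means 2 intermediate landings.
Ramp run (horizontal) at 1:15: 2606 × 15 = 39090 mm.
Intermediate landings: 2 × 1500 = 3000 mm.
Total developed length = 39090 + 3000 = 42090 mm.
= 42.09 m.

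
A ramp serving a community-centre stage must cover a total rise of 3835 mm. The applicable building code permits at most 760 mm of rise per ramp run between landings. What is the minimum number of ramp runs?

At most 760 each: 3835/760 = 5.05, giving 6 ramp runs.

6 runs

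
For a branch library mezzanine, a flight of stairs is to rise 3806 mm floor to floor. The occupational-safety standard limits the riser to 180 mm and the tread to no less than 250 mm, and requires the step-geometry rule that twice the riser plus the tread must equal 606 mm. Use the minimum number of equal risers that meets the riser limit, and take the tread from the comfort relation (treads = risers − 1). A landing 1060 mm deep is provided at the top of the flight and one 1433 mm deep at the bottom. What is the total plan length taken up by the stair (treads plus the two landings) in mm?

⌈3806/180⌉ = 22 risers.
R = 3806 ÷ 22 = 173 mm.
From 2R + T = 606: T = 606 − 346 = 260 mm.
Treads = 22 − 1 = 21; going = 21 × 260 = 5460 mm.
Add landings: 5460 + 1060 + 1433 = 7953 mm.

7953 mm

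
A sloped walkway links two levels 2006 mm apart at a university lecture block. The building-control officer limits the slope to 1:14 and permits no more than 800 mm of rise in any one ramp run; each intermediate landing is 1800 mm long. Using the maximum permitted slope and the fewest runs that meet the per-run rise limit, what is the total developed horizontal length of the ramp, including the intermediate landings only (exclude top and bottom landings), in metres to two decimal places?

2006 / 800 = 2.507 → round up to 3 ramp runs. That means 2 intermediate landings.
Ramp run (horizontal) at 1:14: 2006 × 14 = 28084 mm.
2 intermediate landings contribute 2 × 1800 = 3600 mm.
Total developed length = 28084 + 3600 = 31684 mm.
= 31.68 m.

31.68 m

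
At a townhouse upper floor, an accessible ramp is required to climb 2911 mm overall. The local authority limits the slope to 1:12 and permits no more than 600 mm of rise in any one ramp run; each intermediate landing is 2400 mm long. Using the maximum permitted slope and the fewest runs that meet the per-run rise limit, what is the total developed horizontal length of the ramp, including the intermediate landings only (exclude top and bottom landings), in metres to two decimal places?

44.53 m

2911 / 600 = 4.85, so 5 ramp runs are needed. That means 4 intermediate landings.
Ramp run (horizontal) at 1:12: 2911 × 12 = 34932 mm.
Intermediate landings: 4 × 2400 = 9600 mm.
Total developed length = 34932 + 9600 = 44532 mm.
= 44.53 m.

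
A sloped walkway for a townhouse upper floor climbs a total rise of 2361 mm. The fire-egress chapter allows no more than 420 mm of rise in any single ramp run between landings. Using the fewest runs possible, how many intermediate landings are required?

⌈2361/420⌉ = 6 ramp runs.
6 runs are separated by 5 intermediate landings.

5 intermediate landings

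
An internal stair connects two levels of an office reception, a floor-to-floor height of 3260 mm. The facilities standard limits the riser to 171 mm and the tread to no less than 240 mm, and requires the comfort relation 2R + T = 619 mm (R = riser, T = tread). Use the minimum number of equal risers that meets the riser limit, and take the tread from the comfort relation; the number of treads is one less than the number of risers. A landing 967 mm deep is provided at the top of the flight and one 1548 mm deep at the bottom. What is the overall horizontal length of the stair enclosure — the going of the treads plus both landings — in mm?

3260 / 171 = 19.06, so 20 risers are needed.
Each riser is 3260/20 = 163 mm (≤ 171 mm).
From 2R + T = 619: T = 619 − 326 = 293 mm.
Going = (20 − 1) × 293 = 5567 mm.
Add landings: 5567 + 967 + 1548 = 8082 mm.

8082 mm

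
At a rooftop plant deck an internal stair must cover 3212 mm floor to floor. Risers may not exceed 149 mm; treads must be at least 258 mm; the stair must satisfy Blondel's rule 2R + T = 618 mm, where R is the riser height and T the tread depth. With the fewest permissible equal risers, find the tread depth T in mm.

326 mm

At most 149 each: 3212/149 = 21.56, giving 22 risers.
R = 3212 ÷ 22 = 146 mm.
T = 618 − 2·146 = 326 mm, which satisfies the 258 mm minimum.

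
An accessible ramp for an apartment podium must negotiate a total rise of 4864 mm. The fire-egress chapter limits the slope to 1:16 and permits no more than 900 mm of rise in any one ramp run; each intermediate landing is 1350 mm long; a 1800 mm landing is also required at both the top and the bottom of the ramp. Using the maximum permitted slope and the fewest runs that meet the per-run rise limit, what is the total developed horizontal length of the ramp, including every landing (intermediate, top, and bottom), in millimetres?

88174 mm

At most 900 each: 4864/900 = 5.40, giving 6 ramp runs. That means 5 intermediate landings.
Ramp run (horizontal) at 1:16: 4864 × 16 = 77824 mm.
5 intermediate landings contribute 5 × 1350 = 6750 mm.
Top and bottom landings: 2 × 1800 = 3600 mm.
Total = 77824 + 6750 + 3600 = 88174 mm.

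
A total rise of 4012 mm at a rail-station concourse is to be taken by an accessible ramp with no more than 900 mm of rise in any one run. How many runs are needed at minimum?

⌈4012/900⌉ = 5 ramp runs.

5 runs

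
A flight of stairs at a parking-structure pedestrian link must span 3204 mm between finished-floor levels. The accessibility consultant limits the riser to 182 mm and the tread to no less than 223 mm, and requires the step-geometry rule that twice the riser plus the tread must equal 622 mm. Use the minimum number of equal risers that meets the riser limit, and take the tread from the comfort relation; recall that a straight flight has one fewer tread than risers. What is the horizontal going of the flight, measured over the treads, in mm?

4522 mm

At most 182 each: 3204/182 = 17.60, giving 18 risers.
Each riser is 3204/18 = 178 mm (≤ 182 mm).
From 2R + T = 622: T = 622 − 356 = 266 mm.
Treads = 18 − 1 = 17; going = 17 × 266 = 4522 mm.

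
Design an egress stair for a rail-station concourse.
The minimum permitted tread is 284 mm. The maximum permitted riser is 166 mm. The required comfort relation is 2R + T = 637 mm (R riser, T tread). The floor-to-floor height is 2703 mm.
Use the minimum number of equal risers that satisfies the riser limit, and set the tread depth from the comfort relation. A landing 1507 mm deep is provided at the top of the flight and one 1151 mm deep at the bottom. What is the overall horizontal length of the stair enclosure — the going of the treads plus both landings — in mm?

At most 166 each: 2703/166 = 16.28, giving 17 risers.
Riser R = 2703 / 17 = 159 mm, within the 166 mm limit.
From 2R + T = 637: T = 637 − 318 = 319 mm.
Treads = 17 − 1 = 16; going = 16 × 319 = 5104 mm.
Add landings: 5104 + 1507 + 1151 = 7762 mm.

7762 mm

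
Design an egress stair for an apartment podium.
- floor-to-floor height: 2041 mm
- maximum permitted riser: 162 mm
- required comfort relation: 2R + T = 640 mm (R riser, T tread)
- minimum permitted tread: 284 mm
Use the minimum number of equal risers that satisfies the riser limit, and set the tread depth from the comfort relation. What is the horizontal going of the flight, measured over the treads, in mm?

3912 mm

2041 / 162 = 12.60, so 13 risers are needed.
Each riser is 2041/13 = 157 mm (≤ 162 mm).
T = 640 − 2·157 = 326 mm, which satisfies the 284 mm minimum.
13 risers give 12 treads; going = 12 × 326 = 3912 mm.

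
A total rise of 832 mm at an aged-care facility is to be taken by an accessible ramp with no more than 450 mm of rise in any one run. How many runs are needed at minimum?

832 / 450 = 1.849 → round up to 2 ramp runs.

2 runs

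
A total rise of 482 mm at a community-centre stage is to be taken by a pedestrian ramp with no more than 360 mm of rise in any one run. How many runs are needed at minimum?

2 runs

At most 360 each: 482/360 = 1.34, giving 2 ramp runs.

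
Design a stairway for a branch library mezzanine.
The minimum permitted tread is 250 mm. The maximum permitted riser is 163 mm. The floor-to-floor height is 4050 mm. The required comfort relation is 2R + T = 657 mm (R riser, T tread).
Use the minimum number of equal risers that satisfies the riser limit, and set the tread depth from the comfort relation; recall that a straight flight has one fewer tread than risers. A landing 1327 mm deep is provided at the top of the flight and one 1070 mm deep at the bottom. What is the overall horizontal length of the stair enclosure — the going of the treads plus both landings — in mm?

10389 mm

⌈4050/163⌉ = 25 risers.
R = 4050 ÷ 25 = 162 mm.
T = 657 − 2·162 = 333 mm, which satisfies the 250 mm minimum.
Treads = 25 − 1 = 24; going = 24 × 333 = 7992 mm.
Enclosure = 7992 + 1327 + 1070 = 10389 mm.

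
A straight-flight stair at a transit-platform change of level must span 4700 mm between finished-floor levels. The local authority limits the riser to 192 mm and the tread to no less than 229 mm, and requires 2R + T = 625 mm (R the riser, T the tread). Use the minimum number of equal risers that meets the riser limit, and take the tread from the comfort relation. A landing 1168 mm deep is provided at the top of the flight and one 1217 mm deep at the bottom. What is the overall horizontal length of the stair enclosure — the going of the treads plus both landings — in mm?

4700 / 192 = 24.479 → round up to 25 risers.
R = 4700 ÷ 25 = 188 mm.
Tread T = 625 − 2 × 188 = 249 mm (≥ 229 mm).
25 risers give 24 treads; going = 24 × 249 = 5976 mm.
Enclosure = 5976 + 1168 + 1217 = 8361 mm.

8361 mm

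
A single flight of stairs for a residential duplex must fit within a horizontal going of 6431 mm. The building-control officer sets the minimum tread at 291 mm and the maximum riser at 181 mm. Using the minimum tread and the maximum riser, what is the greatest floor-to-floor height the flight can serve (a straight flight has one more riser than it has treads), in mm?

4163 mm

Treads that fit: ⌊6431 / 291⌋ = 22.
Risers = treads + 1 = 23.
Maximum height = 23 × 181 = 4163 mm.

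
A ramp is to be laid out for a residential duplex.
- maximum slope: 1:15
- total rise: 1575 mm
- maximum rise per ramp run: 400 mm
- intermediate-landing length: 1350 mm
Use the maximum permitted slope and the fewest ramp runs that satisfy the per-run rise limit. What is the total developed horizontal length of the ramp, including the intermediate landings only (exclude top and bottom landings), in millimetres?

⌈1575/400⌉ = 4 ramp runs. That means 3 intermediate landings.
Ramp run (horizontal) at 1:15: 1575 × 15 = 23625 mm.
3 intermediate landings contribute 3 × 1350 = 4050 mm.
Total developed length = 23625 + 4050 = 27675 mm.

27675 mm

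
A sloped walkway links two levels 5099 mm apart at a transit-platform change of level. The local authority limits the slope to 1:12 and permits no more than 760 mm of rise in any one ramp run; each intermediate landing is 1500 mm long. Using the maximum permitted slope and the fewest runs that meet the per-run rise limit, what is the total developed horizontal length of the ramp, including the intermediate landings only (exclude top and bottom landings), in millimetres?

5099 / 760 = 6.71, so 7 ramp runs are needed. That means 6 intermediate landings.
Horizontal run for 5099 mm of rise at 1:12 is 5099 × 12 = 61188 mm.
6 intermediate landings contribute 6 × 1500 = 9000 mm.
Total developed length = 61188 + 9000 = 70188 mm.

70188 mm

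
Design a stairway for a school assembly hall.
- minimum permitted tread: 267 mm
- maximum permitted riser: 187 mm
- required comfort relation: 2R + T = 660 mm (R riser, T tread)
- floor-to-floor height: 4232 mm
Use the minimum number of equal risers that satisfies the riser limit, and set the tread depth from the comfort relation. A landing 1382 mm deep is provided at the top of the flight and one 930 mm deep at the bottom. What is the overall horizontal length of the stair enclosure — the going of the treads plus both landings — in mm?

At most 187 each: 4232/187 = 22.63, giving 23 risers.
R = 4232 ÷ 23 = 184 mm.
Tread T = 660 − 2 × 184 = 292 mm (≥ 267 mm).
Going = (23 − 1) × 292 = 6424 mm.
Add landings: 6424 + 1382 + 930 = 8736 mm.

8736 mm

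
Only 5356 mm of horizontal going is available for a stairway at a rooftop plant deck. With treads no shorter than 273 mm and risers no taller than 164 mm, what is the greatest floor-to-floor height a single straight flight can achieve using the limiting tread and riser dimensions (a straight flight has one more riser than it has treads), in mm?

5356 / 273 = 19.62, so 19 treads fit.
Risers = treads + 1 = 20.
Maximum height = 20 × 164 = 3280 mm.

3280 mm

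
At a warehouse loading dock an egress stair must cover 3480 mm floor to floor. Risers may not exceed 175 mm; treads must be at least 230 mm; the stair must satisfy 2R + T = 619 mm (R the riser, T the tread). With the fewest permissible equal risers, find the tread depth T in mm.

271 mm

⌈3480/175⌉ = 20 risers.
R = 3480 ÷ 20 = 174 mm.
T = 619 − 2·174 = 271 mm, which satisfies the 230 mm minimum.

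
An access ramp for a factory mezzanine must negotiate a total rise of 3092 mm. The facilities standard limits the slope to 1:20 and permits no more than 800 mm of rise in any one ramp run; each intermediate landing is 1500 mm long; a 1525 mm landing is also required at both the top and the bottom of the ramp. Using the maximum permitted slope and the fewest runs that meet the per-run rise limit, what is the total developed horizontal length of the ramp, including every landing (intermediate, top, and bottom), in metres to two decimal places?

3092 / 800 = 3.865 → round up to 4 ramp runs. That means 3 intermediate landings.
Ramp run (horizontal) at 1:20: 3092 × 20 = 61840 mm.
Intermediate landings: 3 × 1500 = 4500 mm.
Top and bottom landings: 2 × 1525 = 3050 mm.
Total = 61840 + 4500 + 3050 = 69390 mm.
= 69.39 m.

69.39 m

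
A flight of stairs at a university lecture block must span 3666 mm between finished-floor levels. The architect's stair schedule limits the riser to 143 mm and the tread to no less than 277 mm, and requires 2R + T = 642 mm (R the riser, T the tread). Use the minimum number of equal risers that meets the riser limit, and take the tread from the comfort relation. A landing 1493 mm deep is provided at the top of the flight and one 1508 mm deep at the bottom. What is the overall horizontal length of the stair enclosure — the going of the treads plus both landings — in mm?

12001 mm

⌈3666/143⌉ = 26 risers.
R = 3666 ÷ 26 = 141 mm.
T = 642 − 2·141 = 360 mm, which satisfies the 277 mm minimum.
26 risers give 25 treads; going = 25 × 360 = 9000 mm.
Add landings: 9000 + 1493 + 1508 = 12001 mm.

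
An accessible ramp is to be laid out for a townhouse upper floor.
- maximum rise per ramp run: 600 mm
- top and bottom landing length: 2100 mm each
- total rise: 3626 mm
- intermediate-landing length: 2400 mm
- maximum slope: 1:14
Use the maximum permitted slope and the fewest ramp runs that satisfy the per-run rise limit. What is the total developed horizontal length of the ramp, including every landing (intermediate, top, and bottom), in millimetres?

69364 mm

At most 600 each: 3626/600 = 6.04, giving 7 ramp runs. That means 6 intermediate landings.
Ramp run (horizontal) at 1:14: 3626 × 14 = 50764 mm.
6 intermediate landings contribute 6 × 2400 = 14400 mm.
Top and bottom landings: 2 × 2100 = 4200 mm.
Total = 50764 + 14400 + 4200 = 69364 mm.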